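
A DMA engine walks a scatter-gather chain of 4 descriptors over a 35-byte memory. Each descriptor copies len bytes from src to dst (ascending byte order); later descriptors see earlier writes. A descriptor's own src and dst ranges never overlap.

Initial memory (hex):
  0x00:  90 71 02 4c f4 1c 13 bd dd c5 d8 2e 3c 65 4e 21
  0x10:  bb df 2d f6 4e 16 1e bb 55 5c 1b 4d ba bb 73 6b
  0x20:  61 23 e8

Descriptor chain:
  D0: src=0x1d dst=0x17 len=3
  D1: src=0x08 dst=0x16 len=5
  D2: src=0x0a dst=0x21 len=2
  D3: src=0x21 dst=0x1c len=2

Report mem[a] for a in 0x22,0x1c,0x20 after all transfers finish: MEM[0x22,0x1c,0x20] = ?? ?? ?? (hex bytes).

D0: mem[0x17..0x19] <- [bb 73 6b]
D1: mem[0x16..0x1a] <- [dd c5 d8 2e 3c]
D2: mem[0x21..0x22] <- [d8 2e]
D3: mem[0x1c..0x1d] <- [d8 2e]
query mem[0x22]=0x2e, mem[0x1c]=0xd8, mem[0x20]=0x61

MEM[0x22,0x1c,0x20] = 2e d8 61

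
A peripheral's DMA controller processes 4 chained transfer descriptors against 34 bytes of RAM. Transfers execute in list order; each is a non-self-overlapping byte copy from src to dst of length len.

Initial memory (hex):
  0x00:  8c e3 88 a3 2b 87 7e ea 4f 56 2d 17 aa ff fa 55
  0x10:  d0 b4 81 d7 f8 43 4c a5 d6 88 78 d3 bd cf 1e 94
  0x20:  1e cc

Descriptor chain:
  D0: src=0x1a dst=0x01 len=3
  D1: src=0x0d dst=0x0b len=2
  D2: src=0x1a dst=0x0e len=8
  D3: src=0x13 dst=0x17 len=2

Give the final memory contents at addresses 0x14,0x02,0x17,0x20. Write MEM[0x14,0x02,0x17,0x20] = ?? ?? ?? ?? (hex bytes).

MEM[0x14,0x02,0x17,0x20] = 1e d3 94 1e

[0] 0x1a->0x01 len=3 : 78 d3 bd
[1] 0x0d->0x0b len=2 : ff fa
[2] 0x1a->0x0e len=8 : 78 d3 bd cf 1e 94 1e cc
[3] 0x13->0x17 len=2 : 94 1e
query mem[0x14]=0x1e, mem[0x02]=0xd3, mem[0x17]=0x94, mem[0x20]=0x1e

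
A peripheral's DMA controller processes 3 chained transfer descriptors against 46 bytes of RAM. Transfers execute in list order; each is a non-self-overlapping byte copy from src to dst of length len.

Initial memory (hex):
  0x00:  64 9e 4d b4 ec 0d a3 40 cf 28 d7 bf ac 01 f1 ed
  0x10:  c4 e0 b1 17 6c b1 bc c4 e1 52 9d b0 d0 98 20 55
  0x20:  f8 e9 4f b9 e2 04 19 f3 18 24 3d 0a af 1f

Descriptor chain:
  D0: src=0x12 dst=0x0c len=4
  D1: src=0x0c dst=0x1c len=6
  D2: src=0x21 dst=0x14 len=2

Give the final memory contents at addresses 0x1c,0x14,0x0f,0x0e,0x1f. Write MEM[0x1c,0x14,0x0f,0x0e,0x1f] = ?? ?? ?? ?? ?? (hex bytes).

MEM[0x1c,0x14,0x0f,0x0e,0x1f] = b1 e0 b1 6c b1

D0: mem[0x0c..0x0f] <- [b1 17 6c b1]
D1: mem[0x1c..0x21] <- [b1 17 6c b1 c4 e0]
D2: mem[0x14..0x15] <- [e0 4f]
query mem[0x1c]=0xb1, mem[0x14]=0xe0, mem[0x0f]=0xb1, mem[0x0e]=0x6c, mem[0x1f]=0xb1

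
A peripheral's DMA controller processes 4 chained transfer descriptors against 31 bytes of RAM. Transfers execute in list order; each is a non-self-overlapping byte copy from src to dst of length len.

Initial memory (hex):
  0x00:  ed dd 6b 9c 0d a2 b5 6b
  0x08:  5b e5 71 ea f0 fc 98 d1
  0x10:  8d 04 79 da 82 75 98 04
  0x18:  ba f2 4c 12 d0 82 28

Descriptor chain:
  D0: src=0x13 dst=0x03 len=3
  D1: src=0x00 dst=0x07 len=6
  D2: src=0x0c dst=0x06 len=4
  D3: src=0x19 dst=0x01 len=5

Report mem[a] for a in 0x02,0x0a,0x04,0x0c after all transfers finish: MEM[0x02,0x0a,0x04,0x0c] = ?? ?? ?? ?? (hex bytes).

  after D0: wrote 3B at 0x03 = da8275
  after D1: wrote 6B at 0x07 = eddd6bda8275
  after D2: wrote 4B at 0x06 = 75fc98d1
  after D3: wrote 5B at 0x01 = f24c12d082
query mem[0x02]=0x4c, mem[0x0a]=0xda, mem[0x04]=0xd0, mem[0x0c]=0x75

MEM[0x02,0x0a,0x04,0x0c] = 4c da d0 75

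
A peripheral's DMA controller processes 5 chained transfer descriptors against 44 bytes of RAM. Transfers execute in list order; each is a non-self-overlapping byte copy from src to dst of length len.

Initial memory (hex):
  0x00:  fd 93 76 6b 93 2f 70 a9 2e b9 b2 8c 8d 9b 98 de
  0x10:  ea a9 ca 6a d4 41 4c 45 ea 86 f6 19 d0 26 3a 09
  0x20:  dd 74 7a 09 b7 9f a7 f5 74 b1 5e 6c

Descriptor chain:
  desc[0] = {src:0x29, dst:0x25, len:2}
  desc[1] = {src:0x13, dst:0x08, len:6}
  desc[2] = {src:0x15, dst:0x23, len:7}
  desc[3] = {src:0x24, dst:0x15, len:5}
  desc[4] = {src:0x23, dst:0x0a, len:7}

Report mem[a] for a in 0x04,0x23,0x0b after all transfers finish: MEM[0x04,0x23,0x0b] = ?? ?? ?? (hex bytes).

MEM[0x04,0x23,0x0b] = 93 41 4c

#0 dst[0x25+2] := {0xb1,0x5e}
#1 dst[0x08+6] := {0x6a,0xd4,0x41,0x4c,0x45,0xea}
#2 dst[0x23+7] := {0x41,0x4c,0x45,0xea,0x86,0xf6,0x19}
#3 dst[0x15+5] := {0x4c,0x45,0xea,0x86,0xf6}
#4 dst[0x0a+7] := {0x41,0x4c,0x45,0xea,0x86,0xf6,0x19}
query mem[0x04]=0x93, mem[0x23]=0x41, mem[0x0b]=0x4c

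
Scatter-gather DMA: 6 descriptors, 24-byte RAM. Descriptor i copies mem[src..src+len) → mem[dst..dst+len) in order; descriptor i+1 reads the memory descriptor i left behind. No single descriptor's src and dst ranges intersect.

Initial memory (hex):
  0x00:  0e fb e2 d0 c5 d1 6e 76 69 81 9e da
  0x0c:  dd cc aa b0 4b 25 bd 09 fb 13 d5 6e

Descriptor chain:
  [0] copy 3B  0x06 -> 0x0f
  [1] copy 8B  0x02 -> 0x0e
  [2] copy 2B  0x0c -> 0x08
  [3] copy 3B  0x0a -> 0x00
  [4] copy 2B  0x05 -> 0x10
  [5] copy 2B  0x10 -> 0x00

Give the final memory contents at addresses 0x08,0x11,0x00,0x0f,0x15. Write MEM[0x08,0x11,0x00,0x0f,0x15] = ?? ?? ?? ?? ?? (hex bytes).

MEM[0x08,0x11,0x00,0x0f,0x15] = dd 6e d1 d0 81

[0] 0x06->0x0f len=3 : 6e 76 69
[1] 0x02->0x0e len=8 : e2 d0 c5 d1 6e 76 69 81
[2] 0x0c->0x08 len=2 : dd cc
[3] 0x0a->0x00 len=3 : 9e da dd
[4] 0x05->0x10 len=2 : d1 6e
[5] 0x10->0x00 len=2 : d1 6e
query mem[0x08]=0xdd, mem[0x11]=0x6e, mem[0x00]=0xd1, mem[0x0f]=0xd0, mem[0x15]=0x81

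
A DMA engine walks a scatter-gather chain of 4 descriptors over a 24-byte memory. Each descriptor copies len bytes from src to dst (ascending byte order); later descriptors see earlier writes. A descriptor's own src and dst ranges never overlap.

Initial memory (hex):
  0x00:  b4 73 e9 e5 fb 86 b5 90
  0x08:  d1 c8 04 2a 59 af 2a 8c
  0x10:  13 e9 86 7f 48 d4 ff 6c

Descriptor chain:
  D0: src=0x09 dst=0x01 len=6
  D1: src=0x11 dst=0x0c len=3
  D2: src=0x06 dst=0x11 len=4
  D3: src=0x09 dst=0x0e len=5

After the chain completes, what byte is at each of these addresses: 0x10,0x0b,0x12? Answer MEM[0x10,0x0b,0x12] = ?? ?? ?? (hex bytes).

[0] 0x09->0x01 len=6 : c8 04 2a 59 af 2a
[1] 0x11->0x0c len=3 : e9 86 7f
[2] 0x06->0x11 len=4 : 2a 90 d1 c8
[3] 0x09->0x0e len=5 : c8 04 2a e9 86
query mem[0x10]=0x2a, mem[0x0b]=0x2a, mem[0x12]=0x86

MEM[0x10,0x0b,0x12] = 2a 2a 86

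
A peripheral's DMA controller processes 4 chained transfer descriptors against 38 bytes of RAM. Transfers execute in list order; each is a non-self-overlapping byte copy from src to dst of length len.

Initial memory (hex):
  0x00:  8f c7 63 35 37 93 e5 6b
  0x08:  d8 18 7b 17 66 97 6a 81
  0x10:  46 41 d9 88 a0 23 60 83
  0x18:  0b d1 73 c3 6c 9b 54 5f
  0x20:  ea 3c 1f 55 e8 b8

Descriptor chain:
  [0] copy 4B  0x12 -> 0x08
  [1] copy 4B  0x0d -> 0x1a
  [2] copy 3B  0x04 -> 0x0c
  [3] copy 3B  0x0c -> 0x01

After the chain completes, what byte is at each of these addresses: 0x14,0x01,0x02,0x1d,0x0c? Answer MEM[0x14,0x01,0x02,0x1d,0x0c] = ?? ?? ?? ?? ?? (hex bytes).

  after D0: wrote 4B at 0x08 = d988a023
  after D1: wrote 4B at 0x1a = 976a8146
  after D2: wrote 3B at 0x0c = 3793e5
  after D3: wrote 3B at 0x01 = 3793e5
query mem[0x14]=0xa0, mem[0x01]=0x37, mem[0x02]=0x93, mem[0x1d]=0x46, mem[0x0c]=0x37

MEM[0x14,0x01,0x02,0x1d,0x0c] = a0 37 93 46 37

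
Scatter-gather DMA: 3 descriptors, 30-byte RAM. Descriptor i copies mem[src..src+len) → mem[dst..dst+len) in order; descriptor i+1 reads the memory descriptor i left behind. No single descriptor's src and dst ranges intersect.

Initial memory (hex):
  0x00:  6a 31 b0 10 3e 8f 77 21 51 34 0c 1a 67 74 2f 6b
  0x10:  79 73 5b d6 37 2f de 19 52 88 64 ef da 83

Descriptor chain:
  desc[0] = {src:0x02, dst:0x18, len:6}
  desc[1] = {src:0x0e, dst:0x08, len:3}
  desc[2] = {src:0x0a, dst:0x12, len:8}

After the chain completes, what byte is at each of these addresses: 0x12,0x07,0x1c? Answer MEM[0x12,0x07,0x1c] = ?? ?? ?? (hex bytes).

MEM[0x12,0x07,0x1c] = 79 21 77

[0] 0x02->0x18 len=6 : b0 10 3e 8f 77 21
[1] 0x0e->0x08 len=3 : 2f 6b 79
[2] 0x0a->0x12 len=8 : 79 1a 67 74 2f 6b 79 73
query mem[0x12]=0x79, mem[0x07]=0x21, mem[0x1c]=0x77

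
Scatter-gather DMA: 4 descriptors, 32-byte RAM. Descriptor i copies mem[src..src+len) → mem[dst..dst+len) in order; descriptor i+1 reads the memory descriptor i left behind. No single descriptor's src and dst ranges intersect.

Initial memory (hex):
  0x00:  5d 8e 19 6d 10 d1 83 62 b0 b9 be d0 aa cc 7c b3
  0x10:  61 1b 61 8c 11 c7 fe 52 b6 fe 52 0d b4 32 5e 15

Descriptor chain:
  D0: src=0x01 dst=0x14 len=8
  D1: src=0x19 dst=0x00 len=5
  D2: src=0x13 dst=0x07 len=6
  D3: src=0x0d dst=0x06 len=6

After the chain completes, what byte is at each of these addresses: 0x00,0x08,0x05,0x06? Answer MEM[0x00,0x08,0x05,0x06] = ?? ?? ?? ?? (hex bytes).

MEM[0x00,0x08,0x05,0x06] = 83 b3 d1 cc

D0: mem[0x14..0x1b] <- [8e 19 6d 10 d1 83 62 b0]
D1: mem[0x00..0x04] <- [83 62 b0 b4 32]
D2: mem[0x07..0x0c] <- [8c 8e 19 6d 10 d1]
D3: mem[0x06..0x0b] <- [cc 7c b3 61 1b 61]
query mem[0x00]=0x83, mem[0x08]=0xb3, mem[0x05]=0xd1, mem[0x06]=0xcc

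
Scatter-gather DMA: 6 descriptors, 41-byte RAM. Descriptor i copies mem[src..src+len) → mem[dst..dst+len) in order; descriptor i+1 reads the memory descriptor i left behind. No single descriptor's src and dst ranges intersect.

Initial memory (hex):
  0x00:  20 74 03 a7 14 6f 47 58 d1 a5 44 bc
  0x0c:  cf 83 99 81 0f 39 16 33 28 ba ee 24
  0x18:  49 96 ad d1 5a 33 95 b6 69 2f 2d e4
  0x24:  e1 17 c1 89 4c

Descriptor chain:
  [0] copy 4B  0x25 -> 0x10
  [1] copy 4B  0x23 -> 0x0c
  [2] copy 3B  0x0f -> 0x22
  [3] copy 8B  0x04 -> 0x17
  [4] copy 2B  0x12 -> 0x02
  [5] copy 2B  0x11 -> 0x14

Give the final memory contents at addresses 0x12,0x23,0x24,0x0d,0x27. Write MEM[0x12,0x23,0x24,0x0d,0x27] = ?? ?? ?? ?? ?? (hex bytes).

MEM[0x12,0x23,0x24,0x0d,0x27] = 89 17 c1 e1 89

D0: mem[0x10..0x13] <- [17 c1 89 4c]
D1: mem[0x0c..0x0f] <- [e4 e1 17 c1]
D2: mem[0x22..0x24] <- [c1 17 c1]
D3: mem[0x17..0x1e] <- [14 6f 47 58 d1 a5 44 bc]
D4: mem[0x02..0x03] <- [89 4c]
D5: mem[0x14..0x15] <- [c1 89]
query mem[0x12]=0x89, mem[0x23]=0x17, mem[0x24]=0xc1, mem[0x0d]=0xe1, mem[0x27]=0x89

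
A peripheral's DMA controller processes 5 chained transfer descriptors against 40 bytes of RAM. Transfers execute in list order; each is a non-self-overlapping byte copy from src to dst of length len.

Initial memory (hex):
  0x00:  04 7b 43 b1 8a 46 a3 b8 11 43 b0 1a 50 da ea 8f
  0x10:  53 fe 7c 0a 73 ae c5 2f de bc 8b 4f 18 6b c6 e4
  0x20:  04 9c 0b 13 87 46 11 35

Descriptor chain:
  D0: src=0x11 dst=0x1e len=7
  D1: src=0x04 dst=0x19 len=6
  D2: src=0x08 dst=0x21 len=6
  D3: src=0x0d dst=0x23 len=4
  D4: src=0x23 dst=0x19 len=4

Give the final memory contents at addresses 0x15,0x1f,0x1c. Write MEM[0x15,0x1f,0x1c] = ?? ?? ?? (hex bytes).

MEM[0x15,0x1f,0x1c] = ae 7c 53

  after D0: wrote 7B at 0x1e = fe7c0a73aec52f
  after D1: wrote 6B at 0x19 = 8a46a3b81143
  after D2: wrote 6B at 0x21 = 1143b01a50da
  after D3: wrote 4B at 0x23 = daea8f53
  after D4: wrote 4B at 0x19 = daea8f53
query mem[0x15]=0xae, mem[0x1f]=0x7c, mem[0x1c]=0x53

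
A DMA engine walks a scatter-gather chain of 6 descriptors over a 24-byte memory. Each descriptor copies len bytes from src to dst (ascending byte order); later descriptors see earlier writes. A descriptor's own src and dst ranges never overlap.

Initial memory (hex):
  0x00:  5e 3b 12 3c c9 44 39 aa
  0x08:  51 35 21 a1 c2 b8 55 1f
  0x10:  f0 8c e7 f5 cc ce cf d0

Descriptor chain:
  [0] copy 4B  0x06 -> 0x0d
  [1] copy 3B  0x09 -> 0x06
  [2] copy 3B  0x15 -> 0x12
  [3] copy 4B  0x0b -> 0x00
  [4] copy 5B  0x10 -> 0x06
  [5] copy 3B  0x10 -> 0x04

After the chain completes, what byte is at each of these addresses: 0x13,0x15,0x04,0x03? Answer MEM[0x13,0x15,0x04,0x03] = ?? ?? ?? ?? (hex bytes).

[0] 0x06->0x0d len=4 : 39 aa 51 35
[1] 0x09->0x06 len=3 : 35 21 a1
[2] 0x15->0x12 len=3 : ce cf d0
[3] 0x0b->0x00 len=4 : a1 c2 39 aa
[4] 0x10->0x06 len=5 : 35 8c ce cf d0
[5] 0x10->0x04 len=3 : 35 8c ce
query mem[0x13]=0xcf, mem[0x15]=0xce, mem[0x04]=0x35, mem[0x03]=0xaa

MEM[0x13,0x15,0x04,0x03] = cf ce 35 aa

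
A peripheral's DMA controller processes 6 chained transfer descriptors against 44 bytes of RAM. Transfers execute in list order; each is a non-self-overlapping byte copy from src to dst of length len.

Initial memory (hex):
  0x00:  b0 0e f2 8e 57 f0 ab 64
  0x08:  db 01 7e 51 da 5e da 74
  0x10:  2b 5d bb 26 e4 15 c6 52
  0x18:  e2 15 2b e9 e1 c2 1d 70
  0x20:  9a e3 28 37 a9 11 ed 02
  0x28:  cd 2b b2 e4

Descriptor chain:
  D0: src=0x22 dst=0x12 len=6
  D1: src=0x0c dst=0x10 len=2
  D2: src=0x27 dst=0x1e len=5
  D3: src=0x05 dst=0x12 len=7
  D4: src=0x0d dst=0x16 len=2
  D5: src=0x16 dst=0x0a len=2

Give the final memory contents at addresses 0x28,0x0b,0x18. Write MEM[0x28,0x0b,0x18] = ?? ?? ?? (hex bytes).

  after D0: wrote 6B at 0x12 = 2837a911ed02
  after D1: wrote 2B at 0x10 = da5e
  after D2: wrote 5B at 0x1e = 02cd2bb2e4
  after D3: wrote 7B at 0x12 = f0ab64db017e51
  after D4: wrote 2B at 0x16 = 5eda
  after D5: wrote 2B at 0x0a = 5eda
query mem[0x28]=0xcd, mem[0x0b]=0xda, mem[0x18]=0x51

MEM[0x28,0x0b,0x18] = cd da 51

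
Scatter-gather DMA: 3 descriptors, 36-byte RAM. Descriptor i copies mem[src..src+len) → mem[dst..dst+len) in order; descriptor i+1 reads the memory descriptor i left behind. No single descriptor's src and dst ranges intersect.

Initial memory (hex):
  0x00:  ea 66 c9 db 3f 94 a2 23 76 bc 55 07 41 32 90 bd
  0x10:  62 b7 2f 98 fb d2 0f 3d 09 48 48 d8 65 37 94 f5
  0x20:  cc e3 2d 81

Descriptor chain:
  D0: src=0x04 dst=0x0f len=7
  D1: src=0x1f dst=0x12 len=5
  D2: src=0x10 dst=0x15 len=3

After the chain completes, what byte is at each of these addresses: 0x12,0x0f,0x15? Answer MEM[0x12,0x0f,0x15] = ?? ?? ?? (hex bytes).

[0] 0x04->0x0f len=7 : 3f 94 a2 23 76 bc 55
[1] 0x1f->0x12 len=5 : f5 cc e3 2d 81
[2] 0x10->0x15 len=3 : 94 a2 f5
query mem[0x12]=0xf5, mem[0x0f]=0x3f, mem[0x15]=0x94

MEM[0x12,0x0f,0x15] = f5 3f 94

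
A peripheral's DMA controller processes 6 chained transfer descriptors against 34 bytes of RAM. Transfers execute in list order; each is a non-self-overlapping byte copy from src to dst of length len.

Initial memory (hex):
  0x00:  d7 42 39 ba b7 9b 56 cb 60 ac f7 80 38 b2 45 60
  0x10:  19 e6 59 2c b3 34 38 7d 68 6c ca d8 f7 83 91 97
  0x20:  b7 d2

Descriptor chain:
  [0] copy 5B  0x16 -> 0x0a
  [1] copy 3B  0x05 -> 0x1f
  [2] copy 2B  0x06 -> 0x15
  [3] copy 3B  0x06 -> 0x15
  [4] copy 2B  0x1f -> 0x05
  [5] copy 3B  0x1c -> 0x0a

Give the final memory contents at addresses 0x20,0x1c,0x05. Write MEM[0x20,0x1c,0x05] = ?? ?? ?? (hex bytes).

MEM[0x20,0x1c,0x05] = 56 f7 9b

  after D0: wrote 5B at 0x0a = 387d686cca
  after D1: wrote 3B at 0x1f = 9b56cb
  after D2: wrote 2B at 0x15 = 56cb
  after D3: wrote 3B at 0x15 = 56cb60
  after D4: wrote 2B at 0x05 = 9b56
  after D5: wrote 3B at 0x0a = f78391
query mem[0x20]=0x56, mem[0x1c]=0xf7, mem[0x05]=0x9b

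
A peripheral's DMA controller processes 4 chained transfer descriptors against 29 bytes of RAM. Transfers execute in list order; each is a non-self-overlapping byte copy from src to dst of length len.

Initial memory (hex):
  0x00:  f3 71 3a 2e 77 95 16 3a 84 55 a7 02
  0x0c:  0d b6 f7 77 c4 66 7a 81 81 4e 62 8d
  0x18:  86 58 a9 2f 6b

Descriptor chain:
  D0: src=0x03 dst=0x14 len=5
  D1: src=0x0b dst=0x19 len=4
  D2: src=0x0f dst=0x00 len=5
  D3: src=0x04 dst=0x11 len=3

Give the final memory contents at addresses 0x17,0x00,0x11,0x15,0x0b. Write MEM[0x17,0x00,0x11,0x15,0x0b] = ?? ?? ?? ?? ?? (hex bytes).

#0 dst[0x14+5] := {0x2e,0x77,0x95,0x16,0x3a}
#1 dst[0x19+4] := {0x02,0x0d,0xb6,0xf7}
#2 dst[0x00+5] := {0x77,0xc4,0x66,0x7a,0x81}
#3 dst[0x11+3] := {0x81,0x95,0x16}
query mem[0x17]=0x16, mem[0x00]=0x77, mem[0x11]=0x81, mem[0x15]=0x77, mem[0x0b]=0x02

MEM[0x17,0x00,0x11,0x15,0x0b] = 16 77 81 77 02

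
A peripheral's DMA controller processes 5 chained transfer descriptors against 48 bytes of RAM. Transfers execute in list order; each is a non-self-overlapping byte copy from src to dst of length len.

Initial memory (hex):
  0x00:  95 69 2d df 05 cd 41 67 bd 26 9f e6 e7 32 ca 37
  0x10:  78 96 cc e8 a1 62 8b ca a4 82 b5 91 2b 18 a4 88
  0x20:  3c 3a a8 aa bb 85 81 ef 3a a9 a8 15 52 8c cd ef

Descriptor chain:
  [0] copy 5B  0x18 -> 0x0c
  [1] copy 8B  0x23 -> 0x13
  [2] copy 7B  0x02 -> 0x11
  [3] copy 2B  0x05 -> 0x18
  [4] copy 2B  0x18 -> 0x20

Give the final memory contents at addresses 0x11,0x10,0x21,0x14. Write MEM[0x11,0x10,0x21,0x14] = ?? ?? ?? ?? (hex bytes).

  after D0: wrote 5B at 0x0c = a482b5912b
  after D1: wrote 8B at 0x13 = aabb8581ef3aa9a8
  after D2: wrote 7B at 0x11 = 2ddf05cd4167bd
  after D3: wrote 2B at 0x18 = cd41
  after D4: wrote 2B at 0x20 = cd41
query mem[0x11]=0x2d, mem[0x10]=0x2b, mem[0x21]=0x41, mem[0x14]=0xcd

MEM[0x11,0x10,0x21,0x14] = 2d 2b 41 cd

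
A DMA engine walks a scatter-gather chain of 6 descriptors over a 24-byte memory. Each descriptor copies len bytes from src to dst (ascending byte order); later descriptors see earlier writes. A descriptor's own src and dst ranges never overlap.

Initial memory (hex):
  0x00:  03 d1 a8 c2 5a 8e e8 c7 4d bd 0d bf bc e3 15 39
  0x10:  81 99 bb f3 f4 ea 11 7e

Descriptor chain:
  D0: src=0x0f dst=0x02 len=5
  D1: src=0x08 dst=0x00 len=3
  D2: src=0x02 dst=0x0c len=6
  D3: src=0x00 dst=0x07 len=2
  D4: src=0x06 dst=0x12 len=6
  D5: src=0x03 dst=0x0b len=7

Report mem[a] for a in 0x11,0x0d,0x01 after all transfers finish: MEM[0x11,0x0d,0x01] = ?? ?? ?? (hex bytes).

  after D0: wrote 5B at 0x02 = 398199bbf3
  after D1: wrote 3B at 0x00 = 4dbd0d
  after D2: wrote 6B at 0x0c = 0d8199bbf3c7
  after D3: wrote 2B at 0x07 = 4dbd
  after D4: wrote 6B at 0x12 = f34dbdbd0dbf
  after D5: wrote 7B at 0x0b = 8199bbf34dbdbd
query mem[0x11]=0xbd, mem[0x0d]=0xbb, mem[0x01]=0xbd

MEM[0x11,0x0d,0x01] = bd bb bd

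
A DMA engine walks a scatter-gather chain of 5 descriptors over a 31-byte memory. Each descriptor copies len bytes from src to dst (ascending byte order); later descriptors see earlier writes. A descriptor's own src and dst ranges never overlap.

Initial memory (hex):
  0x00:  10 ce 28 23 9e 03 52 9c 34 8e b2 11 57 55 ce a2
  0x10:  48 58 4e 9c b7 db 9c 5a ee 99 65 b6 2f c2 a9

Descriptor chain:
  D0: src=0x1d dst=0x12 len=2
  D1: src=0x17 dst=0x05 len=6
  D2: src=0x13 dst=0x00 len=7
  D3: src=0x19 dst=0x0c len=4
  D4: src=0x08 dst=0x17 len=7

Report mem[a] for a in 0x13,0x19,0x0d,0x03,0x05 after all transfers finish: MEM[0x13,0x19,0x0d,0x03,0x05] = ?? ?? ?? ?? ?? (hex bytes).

[0] 0x1d->0x12 len=2 : c2 a9
[1] 0x17->0x05 len=6 : 5a ee 99 65 b6 2f
[2] 0x13->0x00 len=7 : a9 b7 db 9c 5a ee 99
[3] 0x19->0x0c len=4 : 99 65 b6 2f
[4] 0x08->0x17 len=7 : 65 b6 2f 11 99 65 b6
query mem[0x13]=0xa9, mem[0x19]=0x2f, mem[0x0d]=0x65, mem[0x03]=0x9c, mem[0x05]=0xee

MEM[0x13,0x19,0x0d,0x03,0x05] = a9 2f 65 9c ee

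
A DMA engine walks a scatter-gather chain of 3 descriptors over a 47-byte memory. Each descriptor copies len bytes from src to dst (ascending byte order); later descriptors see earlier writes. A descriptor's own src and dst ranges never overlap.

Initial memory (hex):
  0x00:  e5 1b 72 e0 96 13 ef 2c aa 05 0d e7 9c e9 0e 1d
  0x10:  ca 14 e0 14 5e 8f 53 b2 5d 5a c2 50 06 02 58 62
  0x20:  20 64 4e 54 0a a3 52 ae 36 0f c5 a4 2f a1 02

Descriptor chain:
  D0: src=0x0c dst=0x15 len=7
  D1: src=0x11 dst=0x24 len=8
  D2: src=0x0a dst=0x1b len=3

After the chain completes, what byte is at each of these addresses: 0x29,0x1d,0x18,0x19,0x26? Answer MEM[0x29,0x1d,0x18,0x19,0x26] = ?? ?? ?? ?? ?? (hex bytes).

#0 dst[0x15+7] := {0x9c,0xe9,0x0e,0x1d,0xca,0x14,0xe0}
#1 dst[0x24+8] := {0x14,0xe0,0x14,0x5e,0x9c,0xe9,0x0e,0x1d}
#2 dst[0x1b+3] := {0x0d,0xe7,0x9c}
query mem[0x29]=0xe9, mem[0x1d]=0x9c, mem[0x18]=0x1d, mem[0x19]=0xca, mem[0x26]=0x14

MEM[0x29,0x1d,0x18,0x19,0x26] = e9 9c 1d ca 14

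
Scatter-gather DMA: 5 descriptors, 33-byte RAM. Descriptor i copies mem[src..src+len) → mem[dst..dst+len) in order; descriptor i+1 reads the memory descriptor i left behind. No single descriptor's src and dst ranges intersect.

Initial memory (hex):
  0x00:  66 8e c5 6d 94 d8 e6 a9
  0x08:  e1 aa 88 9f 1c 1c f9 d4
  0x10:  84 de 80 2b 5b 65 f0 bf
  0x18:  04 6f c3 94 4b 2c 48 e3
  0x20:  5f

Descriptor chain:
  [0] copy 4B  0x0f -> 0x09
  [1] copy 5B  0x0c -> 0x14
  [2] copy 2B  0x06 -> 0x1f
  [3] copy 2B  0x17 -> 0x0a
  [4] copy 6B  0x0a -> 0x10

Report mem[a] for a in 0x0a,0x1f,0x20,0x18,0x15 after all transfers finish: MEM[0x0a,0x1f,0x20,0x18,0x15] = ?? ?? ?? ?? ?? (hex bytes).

  after D0: wrote 4B at 0x09 = d484de80
  after D1: wrote 5B at 0x14 = 801cf9d484
  after D2: wrote 2B at 0x1f = e6a9
  after D3: wrote 2B at 0x0a = d484
  after D4: wrote 6B at 0x10 = d484801cf9d4
query mem[0x0a]=0xd4, mem[0x1f]=0xe6, mem[0x20]=0xa9, mem[0x18]=0x84, mem[0x15]=0xd4

MEM[0x0a,0x1f,0x20,0x18,0x15] = d4 e6 a9 84 d4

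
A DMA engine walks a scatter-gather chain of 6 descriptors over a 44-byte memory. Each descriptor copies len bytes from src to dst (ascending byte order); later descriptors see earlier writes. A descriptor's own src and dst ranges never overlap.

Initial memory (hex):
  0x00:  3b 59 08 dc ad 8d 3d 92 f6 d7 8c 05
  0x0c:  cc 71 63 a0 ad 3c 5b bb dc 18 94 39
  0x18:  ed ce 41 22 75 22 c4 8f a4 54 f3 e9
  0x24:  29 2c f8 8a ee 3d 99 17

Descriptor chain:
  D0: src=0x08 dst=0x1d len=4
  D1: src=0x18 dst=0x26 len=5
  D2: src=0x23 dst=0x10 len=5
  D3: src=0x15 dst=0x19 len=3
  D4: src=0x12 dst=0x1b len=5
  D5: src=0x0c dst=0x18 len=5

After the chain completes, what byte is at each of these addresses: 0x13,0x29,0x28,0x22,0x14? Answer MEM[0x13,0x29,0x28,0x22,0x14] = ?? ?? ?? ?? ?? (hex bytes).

MEM[0x13,0x29,0x28,0x22,0x14] = ed 22 41 f3 ce

  after D0: wrote 4B at 0x1d = f6d78c05
  after D1: wrote 5B at 0x26 = edce412275
  after D2: wrote 5B at 0x10 = e9292cedce
  after D3: wrote 3B at 0x19 = 189439
  after D4: wrote 5B at 0x1b = 2cedce1894
  after D5: wrote 5B at 0x18 = cc7163a0e9
query mem[0x13]=0xed, mem[0x29]=0x22, mem[0x28]=0x41, mem[0x22]=0xf3, mem[0x14]=0xce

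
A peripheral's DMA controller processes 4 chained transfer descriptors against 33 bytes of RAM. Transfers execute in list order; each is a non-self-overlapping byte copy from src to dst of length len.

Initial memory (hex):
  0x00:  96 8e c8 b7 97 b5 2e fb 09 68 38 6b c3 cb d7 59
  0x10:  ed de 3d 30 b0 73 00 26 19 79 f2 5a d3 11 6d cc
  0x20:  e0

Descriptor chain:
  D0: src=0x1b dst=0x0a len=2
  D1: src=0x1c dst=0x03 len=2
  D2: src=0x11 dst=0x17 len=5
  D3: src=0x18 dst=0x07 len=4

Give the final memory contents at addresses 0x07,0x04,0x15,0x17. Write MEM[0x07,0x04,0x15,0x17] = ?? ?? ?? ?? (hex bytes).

#0 dst[0x0a+2] := {0x5a,0xd3}
#1 dst[0x03+2] := {0xd3,0x11}
#2 dst[0x17+5] := {0xde,0x3d,0x30,0xb0,0x73}
#3 dst[0x07+4] := {0x3d,0x30,0xb0,0x73}
query mem[0x07]=0x3d, mem[0x04]=0x11, mem[0x15]=0x73, mem[0x17]=0xde

MEM[0x07,0x04,0x15,0x17] = 3d 11 73 de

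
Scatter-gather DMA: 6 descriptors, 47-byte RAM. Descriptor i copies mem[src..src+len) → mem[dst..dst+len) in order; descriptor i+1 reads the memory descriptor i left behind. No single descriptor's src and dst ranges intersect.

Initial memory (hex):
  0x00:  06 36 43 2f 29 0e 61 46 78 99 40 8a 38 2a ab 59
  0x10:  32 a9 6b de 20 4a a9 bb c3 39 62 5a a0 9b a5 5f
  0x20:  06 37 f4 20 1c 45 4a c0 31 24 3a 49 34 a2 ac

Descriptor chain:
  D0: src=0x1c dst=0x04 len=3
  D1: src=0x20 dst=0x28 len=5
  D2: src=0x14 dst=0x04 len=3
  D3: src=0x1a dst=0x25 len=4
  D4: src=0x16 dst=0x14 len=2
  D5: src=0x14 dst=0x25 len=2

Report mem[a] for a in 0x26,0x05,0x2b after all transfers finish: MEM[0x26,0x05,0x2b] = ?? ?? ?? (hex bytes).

[0] 0x1c->0x04 len=3 : a0 9b a5
[1] 0x20->0x28 len=5 : 06 37 f4 20 1c
[2] 0x14->0x04 len=3 : 20 4a a9
[3] 0x1a->0x25 len=4 : 62 5a a0 9b
[4] 0x16->0x14 len=2 : a9 bb
[5] 0x14->0x25 len=2 : a9 bb
query mem[0x26]=0xbb, mem[0x05]=0x4a, mem[0x2b]=0x20

MEM[0x26,0x05,0x2b] = bb 4a 20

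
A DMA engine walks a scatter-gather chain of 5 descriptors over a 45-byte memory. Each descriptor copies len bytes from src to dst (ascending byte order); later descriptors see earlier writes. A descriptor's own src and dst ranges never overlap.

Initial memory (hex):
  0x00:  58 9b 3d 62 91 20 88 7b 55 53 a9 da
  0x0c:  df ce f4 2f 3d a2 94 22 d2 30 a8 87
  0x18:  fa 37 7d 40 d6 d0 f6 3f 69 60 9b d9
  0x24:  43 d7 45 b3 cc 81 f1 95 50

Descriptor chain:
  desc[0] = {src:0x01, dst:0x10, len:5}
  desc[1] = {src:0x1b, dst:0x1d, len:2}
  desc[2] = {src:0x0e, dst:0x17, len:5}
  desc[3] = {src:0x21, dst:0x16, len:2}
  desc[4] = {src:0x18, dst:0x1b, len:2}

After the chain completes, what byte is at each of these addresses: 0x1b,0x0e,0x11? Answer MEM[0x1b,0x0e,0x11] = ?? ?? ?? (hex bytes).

MEM[0x1b,0x0e,0x11] = 2f f4 3d

#0 dst[0x10+5] := {0x9b,0x3d,0x62,0x91,0x20}
#1 dst[0x1d+2] := {0x40,0xd6}
#2 dst[0x17+5] := {0xf4,0x2f,0x9b,0x3d,0x62}
#3 dst[0x16+2] := {0x60,0x9b}
#4 dst[0x1b+2] := {0x2f,0x9b}
query mem[0x1b]=0x2f, mem[0x0e]=0xf4, mem[0x11]=0x3d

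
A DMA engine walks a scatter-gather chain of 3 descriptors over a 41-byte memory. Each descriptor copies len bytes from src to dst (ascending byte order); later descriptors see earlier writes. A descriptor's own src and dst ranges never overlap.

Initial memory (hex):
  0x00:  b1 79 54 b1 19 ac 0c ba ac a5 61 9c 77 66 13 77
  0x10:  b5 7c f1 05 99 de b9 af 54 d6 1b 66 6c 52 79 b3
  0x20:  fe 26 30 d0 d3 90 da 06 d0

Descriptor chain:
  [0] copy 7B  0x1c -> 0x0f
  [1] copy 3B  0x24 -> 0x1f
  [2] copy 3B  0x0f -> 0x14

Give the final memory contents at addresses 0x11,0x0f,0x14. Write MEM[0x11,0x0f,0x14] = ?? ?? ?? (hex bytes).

MEM[0x11,0x0f,0x14] = 79 6c 6c

[0] 0x1c->0x0f len=7 : 6c 52 79 b3 fe 26 30
[1] 0x24->0x1f len=3 : d3 90 da
[2] 0x0f->0x14 len=3 : 6c 52 79
query mem[0x11]=0x79, mem[0x0f]=0x6c, mem[0x14]=0x6c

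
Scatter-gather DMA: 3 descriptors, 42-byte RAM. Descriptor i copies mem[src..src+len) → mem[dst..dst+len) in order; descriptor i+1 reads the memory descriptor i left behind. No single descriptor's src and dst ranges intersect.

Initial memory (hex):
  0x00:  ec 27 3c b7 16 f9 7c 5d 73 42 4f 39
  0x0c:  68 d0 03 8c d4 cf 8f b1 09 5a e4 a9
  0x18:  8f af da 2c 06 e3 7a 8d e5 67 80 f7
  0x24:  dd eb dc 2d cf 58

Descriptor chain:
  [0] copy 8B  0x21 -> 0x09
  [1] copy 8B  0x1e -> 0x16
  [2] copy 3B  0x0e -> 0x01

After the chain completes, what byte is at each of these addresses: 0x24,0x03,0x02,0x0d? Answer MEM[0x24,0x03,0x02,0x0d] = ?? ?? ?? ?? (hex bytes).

MEM[0x24,0x03,0x02,0x0d] = dd cf 2d eb

#0 dst[0x09+8] := {0x67,0x80,0xf7,0xdd,0xeb,0xdc,0x2d,0xcf}
#1 dst[0x16+8] := {0x7a,0x8d,0xe5,0x67,0x80,0xf7,0xdd,0xeb}
#2 dst[0x01+3] := {0xdc,0x2d,0xcf}
query mem[0x24]=0xdd, mem[0x03]=0xcf, mem[0x02]=0x2d, mem[0x0d]=0xeb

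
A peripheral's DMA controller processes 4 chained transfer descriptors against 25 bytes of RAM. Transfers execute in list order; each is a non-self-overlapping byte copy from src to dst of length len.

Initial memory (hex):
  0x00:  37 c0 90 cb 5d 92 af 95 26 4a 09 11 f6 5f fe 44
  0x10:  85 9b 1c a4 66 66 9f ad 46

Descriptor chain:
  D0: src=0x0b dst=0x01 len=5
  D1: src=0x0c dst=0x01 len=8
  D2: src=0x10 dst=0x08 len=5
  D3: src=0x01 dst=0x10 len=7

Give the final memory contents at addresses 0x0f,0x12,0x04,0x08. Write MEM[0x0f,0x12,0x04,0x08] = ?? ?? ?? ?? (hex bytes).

#0 dst[0x01+5] := {0x11,0xf6,0x5f,0xfe,0x44}
#1 dst[0x01+8] := {0xf6,0x5f,0xfe,0x44,0x85,0x9b,0x1c,0xa4}
#2 dst[0x08+5] := {0x85,0x9b,0x1c,0xa4,0x66}
#3 dst[0x10+7] := {0xf6,0x5f,0xfe,0x44,0x85,0x9b,0x1c}
query mem[0x0f]=0x44, mem[0x12]=0xfe, mem[0x04]=0x44, mem[0x08]=0x85

MEM[0x0f,0x12,0x04,0x08] = 44 fe 44 85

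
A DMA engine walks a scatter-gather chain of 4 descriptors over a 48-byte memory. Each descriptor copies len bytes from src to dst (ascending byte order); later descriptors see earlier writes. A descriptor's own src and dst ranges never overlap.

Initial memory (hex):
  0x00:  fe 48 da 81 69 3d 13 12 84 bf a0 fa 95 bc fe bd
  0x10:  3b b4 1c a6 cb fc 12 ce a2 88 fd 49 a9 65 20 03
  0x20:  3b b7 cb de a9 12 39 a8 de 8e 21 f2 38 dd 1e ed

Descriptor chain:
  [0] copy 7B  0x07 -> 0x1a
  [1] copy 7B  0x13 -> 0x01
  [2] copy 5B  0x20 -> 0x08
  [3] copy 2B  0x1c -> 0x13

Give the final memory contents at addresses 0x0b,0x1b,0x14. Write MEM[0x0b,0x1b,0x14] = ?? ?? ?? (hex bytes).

MEM[0x0b,0x1b,0x14] = de 84 a0

[0] 0x07->0x1a len=7 : 12 84 bf a0 fa 95 bc
[1] 0x13->0x01 len=7 : a6 cb fc 12 ce a2 88
[2] 0x20->0x08 len=5 : bc b7 cb de a9
[3] 0x1c->0x13 len=2 : bf a0
query mem[0x0b]=0xde, mem[0x1b]=0x84, mem[0x14]=0xa0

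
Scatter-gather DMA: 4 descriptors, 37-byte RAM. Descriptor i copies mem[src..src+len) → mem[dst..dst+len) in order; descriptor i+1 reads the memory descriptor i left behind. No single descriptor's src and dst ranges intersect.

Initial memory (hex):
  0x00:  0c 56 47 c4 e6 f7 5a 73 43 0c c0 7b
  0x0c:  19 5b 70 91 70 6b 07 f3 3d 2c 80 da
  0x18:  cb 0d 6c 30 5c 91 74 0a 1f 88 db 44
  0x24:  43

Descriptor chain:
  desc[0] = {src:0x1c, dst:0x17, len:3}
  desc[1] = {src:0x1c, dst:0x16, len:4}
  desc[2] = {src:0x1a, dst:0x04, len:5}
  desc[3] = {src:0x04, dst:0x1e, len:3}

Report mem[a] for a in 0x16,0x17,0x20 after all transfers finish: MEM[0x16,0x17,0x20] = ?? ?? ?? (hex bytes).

MEM[0x16,0x17,0x20] = 5c 91 5c

[0] 0x1c->0x17 len=3 : 5c 91 74
[1] 0x1c->0x16 len=4 : 5c 91 74 0a
[2] 0x1a->0x04 len=5 : 6c 30 5c 91 74
[3] 0x04->0x1e len=3 : 6c 30 5c
query mem[0x16]=0x5c, mem[0x17]=0x91, mem[0x20]=0x5c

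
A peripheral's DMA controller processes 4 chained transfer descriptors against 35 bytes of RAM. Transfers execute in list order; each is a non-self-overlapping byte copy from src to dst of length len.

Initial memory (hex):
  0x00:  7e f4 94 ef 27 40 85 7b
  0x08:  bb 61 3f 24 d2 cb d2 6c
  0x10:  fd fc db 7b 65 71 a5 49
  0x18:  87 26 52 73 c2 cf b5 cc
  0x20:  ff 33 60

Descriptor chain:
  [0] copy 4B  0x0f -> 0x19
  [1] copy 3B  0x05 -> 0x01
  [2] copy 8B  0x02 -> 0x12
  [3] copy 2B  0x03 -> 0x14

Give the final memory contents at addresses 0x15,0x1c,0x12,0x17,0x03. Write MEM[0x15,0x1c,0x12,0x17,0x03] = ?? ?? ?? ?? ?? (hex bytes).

MEM[0x15,0x1c,0x12,0x17,0x03] = 27 db 85 7b 7b

D0: mem[0x19..0x1c] <- [6c fd fc db]
D1: mem[0x01..0x03] <- [40 85 7b]
D2: mem[0x12..0x19] <- [85 7b 27 40 85 7b bb 61]
D3: mem[0x14..0x15] <- [7b 27]
query mem[0x15]=0x27, mem[0x1c]=0xdb, mem[0x12]=0x85, mem[0x17]=0x7b, mem[0x03]=0x7b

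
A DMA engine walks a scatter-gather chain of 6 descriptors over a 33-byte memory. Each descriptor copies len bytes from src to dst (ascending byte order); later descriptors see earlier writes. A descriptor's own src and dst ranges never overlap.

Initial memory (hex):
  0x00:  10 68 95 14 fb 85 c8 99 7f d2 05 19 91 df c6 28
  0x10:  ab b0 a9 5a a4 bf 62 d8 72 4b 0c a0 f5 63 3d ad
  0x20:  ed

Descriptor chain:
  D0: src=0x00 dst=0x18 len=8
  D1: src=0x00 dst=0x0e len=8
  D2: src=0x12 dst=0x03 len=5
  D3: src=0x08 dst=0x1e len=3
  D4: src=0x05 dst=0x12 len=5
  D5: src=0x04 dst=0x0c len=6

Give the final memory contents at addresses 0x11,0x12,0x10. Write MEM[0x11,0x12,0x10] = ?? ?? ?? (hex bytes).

MEM[0x11,0x12,0x10] = d2 c8 7f

[0] 0x00->0x18 len=8 : 10 68 95 14 fb 85 c8 99
[1] 0x00->0x0e len=8 : 10 68 95 14 fb 85 c8 99
[2] 0x12->0x03 len=5 : fb 85 c8 99 62
[3] 0x08->0x1e len=3 : 7f d2 05
[4] 0x05->0x12 len=5 : c8 99 62 7f d2
[5] 0x04->0x0c len=6 : 85 c8 99 62 7f d2
query mem[0x11]=0xd2, mem[0x12]=0xc8, mem[0x10]=0x7f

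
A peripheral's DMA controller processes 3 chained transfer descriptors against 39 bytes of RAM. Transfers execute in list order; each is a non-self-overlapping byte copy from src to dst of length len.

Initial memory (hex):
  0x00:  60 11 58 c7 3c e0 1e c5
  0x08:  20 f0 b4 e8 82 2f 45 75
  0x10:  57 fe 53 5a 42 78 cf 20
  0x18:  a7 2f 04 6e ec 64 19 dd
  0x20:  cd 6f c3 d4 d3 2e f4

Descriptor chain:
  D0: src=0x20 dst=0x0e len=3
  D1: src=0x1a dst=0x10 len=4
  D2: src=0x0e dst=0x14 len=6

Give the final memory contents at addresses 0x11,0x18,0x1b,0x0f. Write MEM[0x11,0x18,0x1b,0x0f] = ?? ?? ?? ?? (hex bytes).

MEM[0x11,0x18,0x1b,0x0f] = 6e ec 6e 6f

[0] 0x20->0x0e len=3 : cd 6f c3
[1] 0x1a->0x10 len=4 : 04 6e ec 64
[2] 0x0e->0x14 len=6 : cd 6f 04 6e ec 64
query mem[0x11]=0x6e, mem[0x18]=0xec, mem[0x1b]=0x6e, mem[0x0f]=0x6f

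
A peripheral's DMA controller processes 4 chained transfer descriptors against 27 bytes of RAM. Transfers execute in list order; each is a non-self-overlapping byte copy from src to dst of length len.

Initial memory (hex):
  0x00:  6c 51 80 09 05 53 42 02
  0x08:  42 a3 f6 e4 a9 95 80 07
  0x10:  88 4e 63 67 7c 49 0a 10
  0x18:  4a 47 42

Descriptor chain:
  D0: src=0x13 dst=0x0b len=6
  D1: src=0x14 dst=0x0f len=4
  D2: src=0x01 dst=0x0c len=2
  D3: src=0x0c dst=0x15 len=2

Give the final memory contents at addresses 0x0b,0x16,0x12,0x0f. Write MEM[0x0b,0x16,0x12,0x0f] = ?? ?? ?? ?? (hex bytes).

MEM[0x0b,0x16,0x12,0x0f] = 67 80 10 7c

#0 dst[0x0b+6] := {0x67,0x7c,0x49,0x0a,0x10,0x4a}
#1 dst[0x0f+4] := {0x7c,0x49,0x0a,0x10}
#2 dst[0x0c+2] := {0x51,0x80}
#3 dst[0x15+2] := {0x51,0x80}
query mem[0x0b]=0x67, mem[0x16]=0x80, mem[0x12]=0x10, mem[0x0f]=0x7c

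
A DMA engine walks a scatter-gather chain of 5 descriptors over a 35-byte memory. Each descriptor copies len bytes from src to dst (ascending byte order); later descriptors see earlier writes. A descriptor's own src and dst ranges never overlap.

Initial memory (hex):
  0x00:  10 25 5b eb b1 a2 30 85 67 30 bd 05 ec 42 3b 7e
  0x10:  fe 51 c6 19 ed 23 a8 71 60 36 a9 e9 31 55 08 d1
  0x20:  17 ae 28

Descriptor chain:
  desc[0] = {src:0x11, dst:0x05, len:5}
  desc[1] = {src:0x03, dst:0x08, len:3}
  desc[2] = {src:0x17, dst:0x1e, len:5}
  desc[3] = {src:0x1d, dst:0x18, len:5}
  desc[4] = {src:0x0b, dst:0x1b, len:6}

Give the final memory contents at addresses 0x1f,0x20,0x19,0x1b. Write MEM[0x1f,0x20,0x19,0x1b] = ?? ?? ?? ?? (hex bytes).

MEM[0x1f,0x20,0x19,0x1b] = 7e fe 71 05

#0 dst[0x05+5] := {0x51,0xc6,0x19,0xed,0x23}
#1 dst[0x08+3] := {0xeb,0xb1,0x51}
#2 dst[0x1e+5] := {0x71,0x60,0x36,0xa9,0xe9}
#3 dst[0x18+5] := {0x55,0x71,0x60,0x36,0xa9}
#4 dst[0x1b+6] := {0x05,0xec,0x42,0x3b,0x7e,0xfe}
query mem[0x1f]=0x7e, mem[0x20]=0xfe, mem[0x19]=0x71, mem[0x1b]=0x05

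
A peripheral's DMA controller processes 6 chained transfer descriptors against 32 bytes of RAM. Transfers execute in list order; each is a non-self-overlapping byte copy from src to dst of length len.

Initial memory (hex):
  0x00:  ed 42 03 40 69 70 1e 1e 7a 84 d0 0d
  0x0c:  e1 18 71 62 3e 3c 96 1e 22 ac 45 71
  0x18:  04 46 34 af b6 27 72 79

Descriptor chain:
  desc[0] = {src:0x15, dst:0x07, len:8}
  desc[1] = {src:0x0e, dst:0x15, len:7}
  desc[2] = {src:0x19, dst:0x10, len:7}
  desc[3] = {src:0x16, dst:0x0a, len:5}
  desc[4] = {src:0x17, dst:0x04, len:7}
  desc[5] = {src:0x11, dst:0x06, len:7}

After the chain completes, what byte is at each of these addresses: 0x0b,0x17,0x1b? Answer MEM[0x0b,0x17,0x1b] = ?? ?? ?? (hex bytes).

[0] 0x15->0x07 len=8 : ac 45 71 04 46 34 af b6
[1] 0x0e->0x15 len=7 : b6 62 3e 3c 96 1e 22
[2] 0x19->0x10 len=7 : 96 1e 22 b6 27 72 79
[3] 0x16->0x0a len=5 : 79 3e 3c 96 1e
[4] 0x17->0x04 len=7 : 3e 3c 96 1e 22 b6 27
[5] 0x11->0x06 len=7 : 1e 22 b6 27 72 79 3e
query mem[0x0b]=0x79, mem[0x17]=0x3e, mem[0x1b]=0x22

MEM[0x0b,0x17,0x1b] = 79 3e 22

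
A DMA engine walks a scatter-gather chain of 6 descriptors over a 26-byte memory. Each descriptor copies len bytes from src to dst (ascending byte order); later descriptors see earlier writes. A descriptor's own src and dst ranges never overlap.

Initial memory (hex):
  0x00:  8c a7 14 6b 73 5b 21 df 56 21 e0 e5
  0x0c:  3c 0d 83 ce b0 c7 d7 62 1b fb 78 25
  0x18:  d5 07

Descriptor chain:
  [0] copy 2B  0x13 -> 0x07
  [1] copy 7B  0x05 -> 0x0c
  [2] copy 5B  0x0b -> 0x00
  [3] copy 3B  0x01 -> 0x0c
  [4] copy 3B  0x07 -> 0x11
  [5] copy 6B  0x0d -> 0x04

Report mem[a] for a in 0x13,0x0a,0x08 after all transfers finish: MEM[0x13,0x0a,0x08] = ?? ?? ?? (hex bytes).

MEM[0x13,0x0a,0x08] = 21 e0 62

D0: mem[0x07..0x08] <- [62 1b]
D1: mem[0x0c..0x12] <- [5b 21 62 1b 21 e0 e5]
D2: mem[0x00..0x04] <- [e5 5b 21 62 1b]
D3: mem[0x0c..0x0e] <- [5b 21 62]
D4: mem[0x11..0x13] <- [62 1b 21]
D5: mem[0x04..0x09] <- [21 62 1b 21 62 1b]
query mem[0x13]=0x21, mem[0x0a]=0xe0, mem[0x08]=0x62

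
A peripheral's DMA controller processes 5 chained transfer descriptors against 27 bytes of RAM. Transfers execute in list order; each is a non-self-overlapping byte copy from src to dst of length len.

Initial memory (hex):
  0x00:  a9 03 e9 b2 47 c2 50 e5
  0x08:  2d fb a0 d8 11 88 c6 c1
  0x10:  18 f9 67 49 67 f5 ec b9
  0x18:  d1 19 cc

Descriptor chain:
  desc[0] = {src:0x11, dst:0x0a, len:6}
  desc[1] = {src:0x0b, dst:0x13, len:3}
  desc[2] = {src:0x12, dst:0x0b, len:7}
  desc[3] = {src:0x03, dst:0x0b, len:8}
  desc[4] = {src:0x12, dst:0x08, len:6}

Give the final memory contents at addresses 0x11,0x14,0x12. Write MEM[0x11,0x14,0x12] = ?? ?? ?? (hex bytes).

MEM[0x11,0x14,0x12] = fb 49 f9

[0] 0x11->0x0a len=6 : f9 67 49 67 f5 ec
[1] 0x0b->0x13 len=3 : 67 49 67
[2] 0x12->0x0b len=7 : 67 67 49 67 ec b9 d1
[3] 0x03->0x0b len=8 : b2 47 c2 50 e5 2d fb f9
[4] 0x12->0x08 len=6 : f9 67 49 67 ec b9
query mem[0x11]=0xfb, mem[0x14]=0x49, mem[0x12]=0xf9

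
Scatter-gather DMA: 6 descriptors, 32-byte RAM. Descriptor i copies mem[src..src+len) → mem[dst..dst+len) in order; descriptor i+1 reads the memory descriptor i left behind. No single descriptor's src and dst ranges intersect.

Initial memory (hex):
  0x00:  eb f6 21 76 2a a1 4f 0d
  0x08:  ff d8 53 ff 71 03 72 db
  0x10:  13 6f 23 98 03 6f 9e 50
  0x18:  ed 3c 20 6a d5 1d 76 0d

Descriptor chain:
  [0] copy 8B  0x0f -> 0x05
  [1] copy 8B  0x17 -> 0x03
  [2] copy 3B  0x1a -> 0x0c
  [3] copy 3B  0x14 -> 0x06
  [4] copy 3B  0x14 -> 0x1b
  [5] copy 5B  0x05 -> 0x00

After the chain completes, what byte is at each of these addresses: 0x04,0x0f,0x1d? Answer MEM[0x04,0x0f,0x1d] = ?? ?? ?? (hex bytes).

  after D0: wrote 8B at 0x05 = db136f2398036f9e
  after D1: wrote 8B at 0x03 = 50ed3c206ad51d76
  after D2: wrote 3B at 0x0c = 206ad5
  after D3: wrote 3B at 0x06 = 036f9e
  after D4: wrote 3B at 0x1b = 036f9e
  after D5: wrote 5B at 0x00 = 3c036f9e1d
query mem[0x04]=0x1d, mem[0x0f]=0xdb, mem[0x1d]=0x9e

MEM[0x04,0x0f,0x1d] = 1d db 9e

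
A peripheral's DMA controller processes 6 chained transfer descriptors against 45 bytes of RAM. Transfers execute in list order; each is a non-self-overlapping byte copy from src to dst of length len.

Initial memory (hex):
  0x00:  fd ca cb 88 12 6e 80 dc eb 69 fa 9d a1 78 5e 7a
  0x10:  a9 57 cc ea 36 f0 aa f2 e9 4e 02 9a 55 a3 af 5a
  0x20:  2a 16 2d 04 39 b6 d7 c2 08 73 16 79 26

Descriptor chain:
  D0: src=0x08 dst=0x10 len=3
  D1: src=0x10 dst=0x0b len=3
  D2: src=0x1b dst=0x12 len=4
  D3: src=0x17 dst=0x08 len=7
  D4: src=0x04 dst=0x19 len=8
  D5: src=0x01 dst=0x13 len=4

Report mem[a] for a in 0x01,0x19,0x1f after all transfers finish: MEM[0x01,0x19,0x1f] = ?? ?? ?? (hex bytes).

MEM[0x01,0x19,0x1f] = ca 12 4e

  after D0: wrote 3B at 0x10 = eb69fa
  after D1: wrote 3B at 0x0b = eb69fa
  after D2: wrote 4B at 0x12 = 9a55a3af
  after D3: wrote 7B at 0x08 = f2e94e029a55a3
  after D4: wrote 8B at 0x19 = 126e80dcf2e94e02
  after D5: wrote 4B at 0x13 = cacb8812
query mem[0x01]=0xca, mem[0x19]=0x12, mem[0x1f]=0x4e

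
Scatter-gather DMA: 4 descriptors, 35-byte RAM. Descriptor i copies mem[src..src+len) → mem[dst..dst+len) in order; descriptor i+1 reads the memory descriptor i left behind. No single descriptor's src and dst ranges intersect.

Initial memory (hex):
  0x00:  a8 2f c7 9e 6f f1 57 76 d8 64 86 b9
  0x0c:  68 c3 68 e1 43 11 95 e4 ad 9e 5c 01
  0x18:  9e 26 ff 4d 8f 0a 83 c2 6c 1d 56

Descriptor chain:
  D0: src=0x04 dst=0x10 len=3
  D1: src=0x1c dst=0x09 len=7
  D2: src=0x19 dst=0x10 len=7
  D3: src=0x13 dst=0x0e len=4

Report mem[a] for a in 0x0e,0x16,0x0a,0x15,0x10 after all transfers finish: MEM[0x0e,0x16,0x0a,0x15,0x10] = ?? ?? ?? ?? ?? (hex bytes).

#0 dst[0x10+3] := {0x6f,0xf1,0x57}
#1 dst[0x09+7] := {0x8f,0x0a,0x83,0xc2,0x6c,0x1d,0x56}
#2 dst[0x10+7] := {0x26,0xff,0x4d,0x8f,0x0a,0x83,0xc2}
#3 dst[0x0e+4] := {0x8f,0x0a,0x83,0xc2}
query mem[0x0e]=0x8f, mem[0x16]=0xc2, mem[0x0a]=0x0a, mem[0x15]=0x83, mem[0x10]=0x83

MEM[0x0e,0x16,0x0a,0x15,0x10] = 8f c2 0a 83 83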